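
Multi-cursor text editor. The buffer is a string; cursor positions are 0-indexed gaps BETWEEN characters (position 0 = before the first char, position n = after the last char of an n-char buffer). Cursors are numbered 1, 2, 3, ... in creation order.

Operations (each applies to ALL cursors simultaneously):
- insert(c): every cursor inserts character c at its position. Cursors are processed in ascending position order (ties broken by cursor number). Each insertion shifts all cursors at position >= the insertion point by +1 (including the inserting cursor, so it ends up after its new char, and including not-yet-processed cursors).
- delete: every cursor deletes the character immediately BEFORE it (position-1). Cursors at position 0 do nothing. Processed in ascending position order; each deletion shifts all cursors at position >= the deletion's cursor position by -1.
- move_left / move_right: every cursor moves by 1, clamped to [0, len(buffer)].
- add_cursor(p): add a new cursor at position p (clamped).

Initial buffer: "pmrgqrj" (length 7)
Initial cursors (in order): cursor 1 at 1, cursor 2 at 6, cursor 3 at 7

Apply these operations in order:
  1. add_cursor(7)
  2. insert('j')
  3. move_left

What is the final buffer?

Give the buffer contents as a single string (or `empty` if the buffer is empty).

Answer: pjmrgqrjjjj

Derivation:
After op 1 (add_cursor(7)): buffer="pmrgqrj" (len 7), cursors c1@1 c2@6 c3@7 c4@7, authorship .......
After op 2 (insert('j')): buffer="pjmrgqrjjjj" (len 11), cursors c1@2 c2@8 c3@11 c4@11, authorship .1.....2.34
After op 3 (move_left): buffer="pjmrgqrjjjj" (len 11), cursors c1@1 c2@7 c3@10 c4@10, authorship .1.....2.34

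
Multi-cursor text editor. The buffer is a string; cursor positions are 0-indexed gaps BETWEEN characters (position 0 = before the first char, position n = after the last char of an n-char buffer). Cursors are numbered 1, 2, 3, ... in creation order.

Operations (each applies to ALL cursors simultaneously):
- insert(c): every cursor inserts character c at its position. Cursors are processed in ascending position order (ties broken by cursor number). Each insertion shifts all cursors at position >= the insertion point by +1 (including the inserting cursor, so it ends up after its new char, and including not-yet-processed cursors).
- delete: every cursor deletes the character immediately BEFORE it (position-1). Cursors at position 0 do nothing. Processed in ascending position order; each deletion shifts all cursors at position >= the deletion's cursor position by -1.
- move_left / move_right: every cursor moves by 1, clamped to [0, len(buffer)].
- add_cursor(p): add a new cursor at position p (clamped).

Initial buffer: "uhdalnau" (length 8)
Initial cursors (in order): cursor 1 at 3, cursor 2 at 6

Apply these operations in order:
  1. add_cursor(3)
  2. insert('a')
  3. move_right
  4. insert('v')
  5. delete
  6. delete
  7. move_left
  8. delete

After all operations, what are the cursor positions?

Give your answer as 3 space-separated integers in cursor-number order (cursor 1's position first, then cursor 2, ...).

Answer: 1 3 1

Derivation:
After op 1 (add_cursor(3)): buffer="uhdalnau" (len 8), cursors c1@3 c3@3 c2@6, authorship ........
After op 2 (insert('a')): buffer="uhdaaalnaau" (len 11), cursors c1@5 c3@5 c2@9, authorship ...13...2..
After op 3 (move_right): buffer="uhdaaalnaau" (len 11), cursors c1@6 c3@6 c2@10, authorship ...13...2..
After op 4 (insert('v')): buffer="uhdaaavvlnaavu" (len 14), cursors c1@8 c3@8 c2@13, authorship ...13.13..2.2.
After op 5 (delete): buffer="uhdaaalnaau" (len 11), cursors c1@6 c3@6 c2@10, authorship ...13...2..
After op 6 (delete): buffer="uhdalnau" (len 8), cursors c1@4 c3@4 c2@7, authorship ...1..2.
After op 7 (move_left): buffer="uhdalnau" (len 8), cursors c1@3 c3@3 c2@6, authorship ...1..2.
After op 8 (delete): buffer="ualau" (len 5), cursors c1@1 c3@1 c2@3, authorship .1.2.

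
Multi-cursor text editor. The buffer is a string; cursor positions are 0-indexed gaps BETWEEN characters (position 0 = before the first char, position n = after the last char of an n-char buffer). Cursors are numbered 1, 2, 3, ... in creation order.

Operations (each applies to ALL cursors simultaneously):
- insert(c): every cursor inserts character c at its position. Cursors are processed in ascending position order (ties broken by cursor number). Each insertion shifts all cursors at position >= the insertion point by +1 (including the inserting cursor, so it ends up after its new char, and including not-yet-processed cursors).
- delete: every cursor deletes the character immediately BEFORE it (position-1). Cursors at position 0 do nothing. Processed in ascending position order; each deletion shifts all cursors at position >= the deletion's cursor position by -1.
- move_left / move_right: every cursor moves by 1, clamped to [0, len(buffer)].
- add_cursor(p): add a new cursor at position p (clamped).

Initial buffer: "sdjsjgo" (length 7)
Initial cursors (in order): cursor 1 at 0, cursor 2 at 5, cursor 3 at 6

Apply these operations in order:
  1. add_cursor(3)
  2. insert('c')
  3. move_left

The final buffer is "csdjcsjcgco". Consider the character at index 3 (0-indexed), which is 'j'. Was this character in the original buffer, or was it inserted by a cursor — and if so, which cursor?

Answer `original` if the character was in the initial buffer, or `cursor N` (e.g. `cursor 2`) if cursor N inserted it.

Answer: original

Derivation:
After op 1 (add_cursor(3)): buffer="sdjsjgo" (len 7), cursors c1@0 c4@3 c2@5 c3@6, authorship .......
After op 2 (insert('c')): buffer="csdjcsjcgco" (len 11), cursors c1@1 c4@5 c2@8 c3@10, authorship 1...4..2.3.
After op 3 (move_left): buffer="csdjcsjcgco" (len 11), cursors c1@0 c4@4 c2@7 c3@9, authorship 1...4..2.3.
Authorship (.=original, N=cursor N): 1 . . . 4 . . 2 . 3 .
Index 3: author = original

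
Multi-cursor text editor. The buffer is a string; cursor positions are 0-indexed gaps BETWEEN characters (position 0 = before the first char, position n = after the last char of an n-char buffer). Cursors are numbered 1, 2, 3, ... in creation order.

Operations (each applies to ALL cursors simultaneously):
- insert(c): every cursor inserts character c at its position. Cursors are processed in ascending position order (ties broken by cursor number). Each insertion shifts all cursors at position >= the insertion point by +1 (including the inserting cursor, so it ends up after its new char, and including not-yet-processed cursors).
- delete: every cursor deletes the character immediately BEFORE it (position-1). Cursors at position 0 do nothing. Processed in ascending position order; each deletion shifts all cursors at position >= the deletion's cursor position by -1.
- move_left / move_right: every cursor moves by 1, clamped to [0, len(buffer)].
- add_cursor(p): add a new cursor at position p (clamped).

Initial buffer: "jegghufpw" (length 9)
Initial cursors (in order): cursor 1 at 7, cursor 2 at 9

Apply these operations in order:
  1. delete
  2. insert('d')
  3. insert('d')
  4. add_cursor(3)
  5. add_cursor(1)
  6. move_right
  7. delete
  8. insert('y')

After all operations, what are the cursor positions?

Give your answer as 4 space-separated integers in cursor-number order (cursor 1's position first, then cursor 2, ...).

After op 1 (delete): buffer="jegghup" (len 7), cursors c1@6 c2@7, authorship .......
After op 2 (insert('d')): buffer="jegghudpd" (len 9), cursors c1@7 c2@9, authorship ......1.2
After op 3 (insert('d')): buffer="jegghuddpdd" (len 11), cursors c1@8 c2@11, authorship ......11.22
After op 4 (add_cursor(3)): buffer="jegghuddpdd" (len 11), cursors c3@3 c1@8 c2@11, authorship ......11.22
After op 5 (add_cursor(1)): buffer="jegghuddpdd" (len 11), cursors c4@1 c3@3 c1@8 c2@11, authorship ......11.22
After op 6 (move_right): buffer="jegghuddpdd" (len 11), cursors c4@2 c3@4 c1@9 c2@11, authorship ......11.22
After op 7 (delete): buffer="jghuddd" (len 7), cursors c4@1 c3@2 c1@6 c2@7, authorship ....112
After op 8 (insert('y')): buffer="jygyhuddydy" (len 11), cursors c4@2 c3@4 c1@9 c2@11, authorship .4.3..11122

Answer: 9 11 4 2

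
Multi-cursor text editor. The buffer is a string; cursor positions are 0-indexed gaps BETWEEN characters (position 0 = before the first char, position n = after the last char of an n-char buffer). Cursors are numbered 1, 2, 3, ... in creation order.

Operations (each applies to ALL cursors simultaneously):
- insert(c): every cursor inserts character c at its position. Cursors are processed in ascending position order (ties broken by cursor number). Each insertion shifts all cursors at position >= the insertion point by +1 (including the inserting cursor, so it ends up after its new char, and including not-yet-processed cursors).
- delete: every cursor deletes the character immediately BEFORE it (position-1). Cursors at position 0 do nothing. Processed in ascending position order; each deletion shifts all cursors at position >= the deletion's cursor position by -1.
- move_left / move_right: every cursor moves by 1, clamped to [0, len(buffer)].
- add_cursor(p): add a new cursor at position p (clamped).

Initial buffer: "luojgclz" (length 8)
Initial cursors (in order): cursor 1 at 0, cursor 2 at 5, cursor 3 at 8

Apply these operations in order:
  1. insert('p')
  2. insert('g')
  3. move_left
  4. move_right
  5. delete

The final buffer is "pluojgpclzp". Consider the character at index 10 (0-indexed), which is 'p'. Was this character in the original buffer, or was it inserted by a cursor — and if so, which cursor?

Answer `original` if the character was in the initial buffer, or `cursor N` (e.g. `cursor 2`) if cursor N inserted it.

After op 1 (insert('p')): buffer="pluojgpclzp" (len 11), cursors c1@1 c2@7 c3@11, authorship 1.....2...3
After op 2 (insert('g')): buffer="pgluojgpgclzpg" (len 14), cursors c1@2 c2@9 c3@14, authorship 11.....22...33
After op 3 (move_left): buffer="pgluojgpgclzpg" (len 14), cursors c1@1 c2@8 c3@13, authorship 11.....22...33
After op 4 (move_right): buffer="pgluojgpgclzpg" (len 14), cursors c1@2 c2@9 c3@14, authorship 11.....22...33
After op 5 (delete): buffer="pluojgpclzp" (len 11), cursors c1@1 c2@7 c3@11, authorship 1.....2...3
Authorship (.=original, N=cursor N): 1 . . . . . 2 . . . 3
Index 10: author = 3

Answer: cursor 3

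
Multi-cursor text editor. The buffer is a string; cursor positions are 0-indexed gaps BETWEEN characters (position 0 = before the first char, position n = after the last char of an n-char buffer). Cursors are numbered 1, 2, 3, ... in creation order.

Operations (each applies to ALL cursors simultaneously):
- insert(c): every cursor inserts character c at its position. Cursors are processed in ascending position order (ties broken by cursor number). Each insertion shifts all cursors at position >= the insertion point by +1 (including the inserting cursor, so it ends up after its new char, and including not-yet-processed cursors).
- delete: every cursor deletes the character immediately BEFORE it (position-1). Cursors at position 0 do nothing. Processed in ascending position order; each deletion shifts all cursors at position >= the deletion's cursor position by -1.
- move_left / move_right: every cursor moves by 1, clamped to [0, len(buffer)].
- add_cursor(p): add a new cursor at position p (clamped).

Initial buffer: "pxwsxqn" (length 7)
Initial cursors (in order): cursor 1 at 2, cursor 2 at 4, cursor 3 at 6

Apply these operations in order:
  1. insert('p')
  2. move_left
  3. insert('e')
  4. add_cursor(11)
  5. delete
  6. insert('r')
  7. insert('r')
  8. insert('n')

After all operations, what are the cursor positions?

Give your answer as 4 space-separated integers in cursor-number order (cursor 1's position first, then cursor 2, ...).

After op 1 (insert('p')): buffer="pxpwspxqpn" (len 10), cursors c1@3 c2@6 c3@9, authorship ..1..2..3.
After op 2 (move_left): buffer="pxpwspxqpn" (len 10), cursors c1@2 c2@5 c3@8, authorship ..1..2..3.
After op 3 (insert('e')): buffer="pxepwsepxqepn" (len 13), cursors c1@3 c2@7 c3@11, authorship ..11..22..33.
After op 4 (add_cursor(11)): buffer="pxepwsepxqepn" (len 13), cursors c1@3 c2@7 c3@11 c4@11, authorship ..11..22..33.
After op 5 (delete): buffer="pxpwspxpn" (len 9), cursors c1@2 c2@5 c3@7 c4@7, authorship ..1..2.3.
After op 6 (insert('r')): buffer="pxrpwsrpxrrpn" (len 13), cursors c1@3 c2@7 c3@11 c4@11, authorship ..11..22.343.
After op 7 (insert('r')): buffer="pxrrpwsrrpxrrrrpn" (len 17), cursors c1@4 c2@9 c3@15 c4@15, authorship ..111..222.34343.
After op 8 (insert('n')): buffer="pxrrnpwsrrnpxrrrrnnpn" (len 21), cursors c1@5 c2@11 c3@19 c4@19, authorship ..1111..2222.3434343.

Answer: 5 11 19 19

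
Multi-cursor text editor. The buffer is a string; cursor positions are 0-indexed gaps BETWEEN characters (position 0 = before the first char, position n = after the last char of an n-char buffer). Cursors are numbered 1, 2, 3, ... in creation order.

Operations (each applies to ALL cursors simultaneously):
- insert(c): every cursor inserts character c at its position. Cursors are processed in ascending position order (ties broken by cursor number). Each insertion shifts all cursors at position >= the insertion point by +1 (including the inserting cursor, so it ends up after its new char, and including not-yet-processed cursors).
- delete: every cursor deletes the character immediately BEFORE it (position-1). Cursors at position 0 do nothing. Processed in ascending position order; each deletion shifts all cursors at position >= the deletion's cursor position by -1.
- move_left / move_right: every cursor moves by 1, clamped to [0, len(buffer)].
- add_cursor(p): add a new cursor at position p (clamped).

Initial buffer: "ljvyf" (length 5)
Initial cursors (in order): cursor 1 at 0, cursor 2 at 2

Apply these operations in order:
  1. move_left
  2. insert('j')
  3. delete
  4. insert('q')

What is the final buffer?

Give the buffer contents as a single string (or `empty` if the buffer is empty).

Answer: qlqjvyf

Derivation:
After op 1 (move_left): buffer="ljvyf" (len 5), cursors c1@0 c2@1, authorship .....
After op 2 (insert('j')): buffer="jljjvyf" (len 7), cursors c1@1 c2@3, authorship 1.2....
After op 3 (delete): buffer="ljvyf" (len 5), cursors c1@0 c2@1, authorship .....
After op 4 (insert('q')): buffer="qlqjvyf" (len 7), cursors c1@1 c2@3, authorship 1.2....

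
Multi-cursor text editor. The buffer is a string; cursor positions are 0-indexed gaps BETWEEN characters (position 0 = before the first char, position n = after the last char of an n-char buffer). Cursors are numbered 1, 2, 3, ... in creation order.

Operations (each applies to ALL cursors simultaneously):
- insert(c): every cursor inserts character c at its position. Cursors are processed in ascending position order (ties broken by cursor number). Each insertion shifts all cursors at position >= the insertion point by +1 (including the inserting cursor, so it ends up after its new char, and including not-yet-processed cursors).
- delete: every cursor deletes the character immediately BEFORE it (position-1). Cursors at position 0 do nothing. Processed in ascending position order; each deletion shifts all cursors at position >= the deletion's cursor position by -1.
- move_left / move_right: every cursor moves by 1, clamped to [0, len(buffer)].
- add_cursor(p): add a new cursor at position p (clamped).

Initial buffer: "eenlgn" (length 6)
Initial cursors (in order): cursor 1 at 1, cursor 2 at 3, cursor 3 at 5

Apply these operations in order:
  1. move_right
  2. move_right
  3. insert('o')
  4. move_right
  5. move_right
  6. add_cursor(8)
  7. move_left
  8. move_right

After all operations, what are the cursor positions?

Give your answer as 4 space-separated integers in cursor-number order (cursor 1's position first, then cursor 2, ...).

After op 1 (move_right): buffer="eenlgn" (len 6), cursors c1@2 c2@4 c3@6, authorship ......
After op 2 (move_right): buffer="eenlgn" (len 6), cursors c1@3 c2@5 c3@6, authorship ......
After op 3 (insert('o')): buffer="eenolgono" (len 9), cursors c1@4 c2@7 c3@9, authorship ...1..2.3
After op 4 (move_right): buffer="eenolgono" (len 9), cursors c1@5 c2@8 c3@9, authorship ...1..2.3
After op 5 (move_right): buffer="eenolgono" (len 9), cursors c1@6 c2@9 c3@9, authorship ...1..2.3
After op 6 (add_cursor(8)): buffer="eenolgono" (len 9), cursors c1@6 c4@8 c2@9 c3@9, authorship ...1..2.3
After op 7 (move_left): buffer="eenolgono" (len 9), cursors c1@5 c4@7 c2@8 c3@8, authorship ...1..2.3
After op 8 (move_right): buffer="eenolgono" (len 9), cursors c1@6 c4@8 c2@9 c3@9, authorship ...1..2.3

Answer: 6 9 9 8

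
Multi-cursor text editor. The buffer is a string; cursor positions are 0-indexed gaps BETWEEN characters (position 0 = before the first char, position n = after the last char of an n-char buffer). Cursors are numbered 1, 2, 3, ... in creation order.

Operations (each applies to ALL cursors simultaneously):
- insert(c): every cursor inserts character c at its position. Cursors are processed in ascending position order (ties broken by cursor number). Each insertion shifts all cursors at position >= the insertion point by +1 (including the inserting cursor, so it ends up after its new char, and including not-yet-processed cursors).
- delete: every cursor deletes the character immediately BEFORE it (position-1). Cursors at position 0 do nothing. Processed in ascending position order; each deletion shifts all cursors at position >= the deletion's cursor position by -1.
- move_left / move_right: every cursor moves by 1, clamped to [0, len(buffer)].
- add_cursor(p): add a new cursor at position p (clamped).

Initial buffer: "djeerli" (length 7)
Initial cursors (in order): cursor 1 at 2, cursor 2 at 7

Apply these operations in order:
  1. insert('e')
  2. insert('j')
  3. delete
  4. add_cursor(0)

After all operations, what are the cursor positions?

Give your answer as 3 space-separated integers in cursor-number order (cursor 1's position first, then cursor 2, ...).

After op 1 (insert('e')): buffer="djeeerlie" (len 9), cursors c1@3 c2@9, authorship ..1.....2
After op 2 (insert('j')): buffer="djejeerliej" (len 11), cursors c1@4 c2@11, authorship ..11.....22
After op 3 (delete): buffer="djeeerlie" (len 9), cursors c1@3 c2@9, authorship ..1.....2
After op 4 (add_cursor(0)): buffer="djeeerlie" (len 9), cursors c3@0 c1@3 c2@9, authorship ..1.....2

Answer: 3 9 0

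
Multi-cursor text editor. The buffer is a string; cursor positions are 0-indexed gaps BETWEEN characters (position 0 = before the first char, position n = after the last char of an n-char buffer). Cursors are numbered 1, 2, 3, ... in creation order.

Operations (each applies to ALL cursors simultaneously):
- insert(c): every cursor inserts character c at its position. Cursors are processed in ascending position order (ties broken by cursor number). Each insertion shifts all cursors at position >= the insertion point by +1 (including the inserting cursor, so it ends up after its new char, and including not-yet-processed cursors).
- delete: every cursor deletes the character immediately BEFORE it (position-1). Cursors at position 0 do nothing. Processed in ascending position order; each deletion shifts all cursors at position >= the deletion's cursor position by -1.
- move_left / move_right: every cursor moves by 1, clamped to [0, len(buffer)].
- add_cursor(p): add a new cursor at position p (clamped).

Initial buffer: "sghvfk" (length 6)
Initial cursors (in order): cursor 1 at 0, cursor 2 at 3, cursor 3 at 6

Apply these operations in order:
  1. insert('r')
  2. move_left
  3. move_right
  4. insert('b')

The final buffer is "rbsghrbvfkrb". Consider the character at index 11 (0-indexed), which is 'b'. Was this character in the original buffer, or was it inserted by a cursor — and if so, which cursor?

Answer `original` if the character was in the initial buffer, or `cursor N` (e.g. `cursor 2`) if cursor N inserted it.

Answer: cursor 3

Derivation:
After op 1 (insert('r')): buffer="rsghrvfkr" (len 9), cursors c1@1 c2@5 c3@9, authorship 1...2...3
After op 2 (move_left): buffer="rsghrvfkr" (len 9), cursors c1@0 c2@4 c3@8, authorship 1...2...3
After op 3 (move_right): buffer="rsghrvfkr" (len 9), cursors c1@1 c2@5 c3@9, authorship 1...2...3
After op 4 (insert('b')): buffer="rbsghrbvfkrb" (len 12), cursors c1@2 c2@7 c3@12, authorship 11...22...33
Authorship (.=original, N=cursor N): 1 1 . . . 2 2 . . . 3 3
Index 11: author = 3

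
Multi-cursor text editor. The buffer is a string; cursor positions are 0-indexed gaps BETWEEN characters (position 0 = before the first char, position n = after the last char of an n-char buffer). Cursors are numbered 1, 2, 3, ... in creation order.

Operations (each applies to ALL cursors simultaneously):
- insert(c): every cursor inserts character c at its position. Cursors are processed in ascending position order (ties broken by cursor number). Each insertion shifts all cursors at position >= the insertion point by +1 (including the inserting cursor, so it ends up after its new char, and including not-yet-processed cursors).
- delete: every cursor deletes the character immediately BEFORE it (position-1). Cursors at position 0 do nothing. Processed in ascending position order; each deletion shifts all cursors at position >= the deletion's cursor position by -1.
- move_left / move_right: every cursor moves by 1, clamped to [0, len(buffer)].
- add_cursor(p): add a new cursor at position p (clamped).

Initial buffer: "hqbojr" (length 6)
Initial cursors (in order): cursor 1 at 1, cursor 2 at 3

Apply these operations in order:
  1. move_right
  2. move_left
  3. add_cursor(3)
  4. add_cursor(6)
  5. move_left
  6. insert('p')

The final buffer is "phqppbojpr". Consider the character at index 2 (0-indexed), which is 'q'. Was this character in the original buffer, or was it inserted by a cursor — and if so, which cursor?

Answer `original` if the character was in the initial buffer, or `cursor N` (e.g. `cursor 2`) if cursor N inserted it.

After op 1 (move_right): buffer="hqbojr" (len 6), cursors c1@2 c2@4, authorship ......
After op 2 (move_left): buffer="hqbojr" (len 6), cursors c1@1 c2@3, authorship ......
After op 3 (add_cursor(3)): buffer="hqbojr" (len 6), cursors c1@1 c2@3 c3@3, authorship ......
After op 4 (add_cursor(6)): buffer="hqbojr" (len 6), cursors c1@1 c2@3 c3@3 c4@6, authorship ......
After op 5 (move_left): buffer="hqbojr" (len 6), cursors c1@0 c2@2 c3@2 c4@5, authorship ......
After op 6 (insert('p')): buffer="phqppbojpr" (len 10), cursors c1@1 c2@5 c3@5 c4@9, authorship 1..23...4.
Authorship (.=original, N=cursor N): 1 . . 2 3 . . . 4 .
Index 2: author = original

Answer: original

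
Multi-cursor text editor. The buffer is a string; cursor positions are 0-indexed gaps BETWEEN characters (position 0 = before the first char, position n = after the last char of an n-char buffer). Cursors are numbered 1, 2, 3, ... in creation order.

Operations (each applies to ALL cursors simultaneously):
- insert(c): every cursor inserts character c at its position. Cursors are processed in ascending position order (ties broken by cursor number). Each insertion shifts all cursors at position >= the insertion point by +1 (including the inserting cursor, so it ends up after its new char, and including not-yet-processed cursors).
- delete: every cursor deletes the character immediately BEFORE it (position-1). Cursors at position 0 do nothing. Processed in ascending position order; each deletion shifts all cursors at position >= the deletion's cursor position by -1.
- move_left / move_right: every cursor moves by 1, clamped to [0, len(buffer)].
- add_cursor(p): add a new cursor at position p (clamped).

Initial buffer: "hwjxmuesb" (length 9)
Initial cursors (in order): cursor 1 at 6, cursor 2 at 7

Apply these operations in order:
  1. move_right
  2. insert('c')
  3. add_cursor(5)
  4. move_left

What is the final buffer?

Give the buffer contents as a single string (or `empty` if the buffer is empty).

Answer: hwjxmuecscb

Derivation:
After op 1 (move_right): buffer="hwjxmuesb" (len 9), cursors c1@7 c2@8, authorship .........
After op 2 (insert('c')): buffer="hwjxmuecscb" (len 11), cursors c1@8 c2@10, authorship .......1.2.
After op 3 (add_cursor(5)): buffer="hwjxmuecscb" (len 11), cursors c3@5 c1@8 c2@10, authorship .......1.2.
After op 4 (move_left): buffer="hwjxmuecscb" (len 11), cursors c3@4 c1@7 c2@9, authorship .......1.2.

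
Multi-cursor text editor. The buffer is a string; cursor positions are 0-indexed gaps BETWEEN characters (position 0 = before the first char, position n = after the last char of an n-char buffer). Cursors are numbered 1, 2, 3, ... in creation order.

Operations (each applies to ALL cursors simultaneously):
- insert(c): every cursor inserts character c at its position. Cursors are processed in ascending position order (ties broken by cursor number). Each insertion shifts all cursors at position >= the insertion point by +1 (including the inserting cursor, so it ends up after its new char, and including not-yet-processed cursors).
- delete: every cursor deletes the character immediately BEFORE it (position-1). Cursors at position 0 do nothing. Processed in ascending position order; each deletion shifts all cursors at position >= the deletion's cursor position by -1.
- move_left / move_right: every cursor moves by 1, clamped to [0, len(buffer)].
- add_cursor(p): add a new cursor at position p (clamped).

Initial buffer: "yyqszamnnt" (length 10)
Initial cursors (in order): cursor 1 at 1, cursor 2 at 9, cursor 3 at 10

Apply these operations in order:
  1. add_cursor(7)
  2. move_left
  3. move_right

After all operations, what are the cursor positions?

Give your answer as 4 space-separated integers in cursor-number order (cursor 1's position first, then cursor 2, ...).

After op 1 (add_cursor(7)): buffer="yyqszamnnt" (len 10), cursors c1@1 c4@7 c2@9 c3@10, authorship ..........
After op 2 (move_left): buffer="yyqszamnnt" (len 10), cursors c1@0 c4@6 c2@8 c3@9, authorship ..........
After op 3 (move_right): buffer="yyqszamnnt" (len 10), cursors c1@1 c4@7 c2@9 c3@10, authorship ..........

Answer: 1 9 10 7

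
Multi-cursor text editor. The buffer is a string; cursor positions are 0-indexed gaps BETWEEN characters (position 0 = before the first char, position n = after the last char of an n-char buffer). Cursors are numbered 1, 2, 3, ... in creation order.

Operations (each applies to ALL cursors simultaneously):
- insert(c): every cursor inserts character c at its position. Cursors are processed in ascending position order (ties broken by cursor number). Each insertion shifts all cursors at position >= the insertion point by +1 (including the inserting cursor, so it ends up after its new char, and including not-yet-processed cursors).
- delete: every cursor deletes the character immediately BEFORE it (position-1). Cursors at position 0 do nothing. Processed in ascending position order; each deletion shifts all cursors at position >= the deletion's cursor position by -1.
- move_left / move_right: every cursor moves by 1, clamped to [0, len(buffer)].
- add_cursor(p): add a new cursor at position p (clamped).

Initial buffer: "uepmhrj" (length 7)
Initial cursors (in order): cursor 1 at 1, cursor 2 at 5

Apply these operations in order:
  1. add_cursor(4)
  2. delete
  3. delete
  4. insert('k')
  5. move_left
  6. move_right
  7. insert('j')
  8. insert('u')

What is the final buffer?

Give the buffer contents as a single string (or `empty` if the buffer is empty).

Answer: kkkjjjuuurj

Derivation:
After op 1 (add_cursor(4)): buffer="uepmhrj" (len 7), cursors c1@1 c3@4 c2@5, authorship .......
After op 2 (delete): buffer="eprj" (len 4), cursors c1@0 c2@2 c3@2, authorship ....
After op 3 (delete): buffer="rj" (len 2), cursors c1@0 c2@0 c3@0, authorship ..
After op 4 (insert('k')): buffer="kkkrj" (len 5), cursors c1@3 c2@3 c3@3, authorship 123..
After op 5 (move_left): buffer="kkkrj" (len 5), cursors c1@2 c2@2 c3@2, authorship 123..
After op 6 (move_right): buffer="kkkrj" (len 5), cursors c1@3 c2@3 c3@3, authorship 123..
After op 7 (insert('j')): buffer="kkkjjjrj" (len 8), cursors c1@6 c2@6 c3@6, authorship 123123..
After op 8 (insert('u')): buffer="kkkjjjuuurj" (len 11), cursors c1@9 c2@9 c3@9, authorship 123123123..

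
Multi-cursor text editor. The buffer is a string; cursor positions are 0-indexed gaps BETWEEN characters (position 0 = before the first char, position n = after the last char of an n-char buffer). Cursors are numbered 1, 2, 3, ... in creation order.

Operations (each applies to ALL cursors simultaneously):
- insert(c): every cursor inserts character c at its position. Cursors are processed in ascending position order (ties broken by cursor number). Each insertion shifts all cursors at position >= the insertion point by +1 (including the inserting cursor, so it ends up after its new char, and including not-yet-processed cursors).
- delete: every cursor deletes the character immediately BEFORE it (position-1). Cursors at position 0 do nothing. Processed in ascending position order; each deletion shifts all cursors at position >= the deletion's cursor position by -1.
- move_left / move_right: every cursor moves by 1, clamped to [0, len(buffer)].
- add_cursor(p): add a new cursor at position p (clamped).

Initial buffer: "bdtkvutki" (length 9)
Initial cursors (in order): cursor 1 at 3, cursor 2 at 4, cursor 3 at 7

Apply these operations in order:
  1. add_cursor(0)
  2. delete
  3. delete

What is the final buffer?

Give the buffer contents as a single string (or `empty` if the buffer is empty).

Answer: vki

Derivation:
After op 1 (add_cursor(0)): buffer="bdtkvutki" (len 9), cursors c4@0 c1@3 c2@4 c3@7, authorship .........
After op 2 (delete): buffer="bdvuki" (len 6), cursors c4@0 c1@2 c2@2 c3@4, authorship ......
After op 3 (delete): buffer="vki" (len 3), cursors c1@0 c2@0 c4@0 c3@1, authorship ...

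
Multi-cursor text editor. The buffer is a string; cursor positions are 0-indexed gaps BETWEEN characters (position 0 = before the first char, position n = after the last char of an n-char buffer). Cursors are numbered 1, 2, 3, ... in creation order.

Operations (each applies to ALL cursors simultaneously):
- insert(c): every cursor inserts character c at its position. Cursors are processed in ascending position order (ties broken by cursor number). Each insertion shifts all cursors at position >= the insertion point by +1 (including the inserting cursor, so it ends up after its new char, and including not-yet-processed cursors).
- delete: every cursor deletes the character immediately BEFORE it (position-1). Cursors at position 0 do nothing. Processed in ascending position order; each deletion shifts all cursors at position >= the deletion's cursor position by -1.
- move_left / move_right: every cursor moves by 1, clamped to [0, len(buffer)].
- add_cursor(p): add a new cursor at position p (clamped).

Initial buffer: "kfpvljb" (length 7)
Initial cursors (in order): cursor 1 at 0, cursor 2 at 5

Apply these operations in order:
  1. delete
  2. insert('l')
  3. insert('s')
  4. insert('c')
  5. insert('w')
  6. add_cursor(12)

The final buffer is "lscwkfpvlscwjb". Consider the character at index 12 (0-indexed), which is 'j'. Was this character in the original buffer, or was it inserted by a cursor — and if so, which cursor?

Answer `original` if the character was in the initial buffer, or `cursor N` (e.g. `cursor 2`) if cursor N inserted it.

After op 1 (delete): buffer="kfpvjb" (len 6), cursors c1@0 c2@4, authorship ......
After op 2 (insert('l')): buffer="lkfpvljb" (len 8), cursors c1@1 c2@6, authorship 1....2..
After op 3 (insert('s')): buffer="lskfpvlsjb" (len 10), cursors c1@2 c2@8, authorship 11....22..
After op 4 (insert('c')): buffer="lsckfpvlscjb" (len 12), cursors c1@3 c2@10, authorship 111....222..
After op 5 (insert('w')): buffer="lscwkfpvlscwjb" (len 14), cursors c1@4 c2@12, authorship 1111....2222..
After op 6 (add_cursor(12)): buffer="lscwkfpvlscwjb" (len 14), cursors c1@4 c2@12 c3@12, authorship 1111....2222..
Authorship (.=original, N=cursor N): 1 1 1 1 . . . . 2 2 2 2 . .
Index 12: author = original

Answer: original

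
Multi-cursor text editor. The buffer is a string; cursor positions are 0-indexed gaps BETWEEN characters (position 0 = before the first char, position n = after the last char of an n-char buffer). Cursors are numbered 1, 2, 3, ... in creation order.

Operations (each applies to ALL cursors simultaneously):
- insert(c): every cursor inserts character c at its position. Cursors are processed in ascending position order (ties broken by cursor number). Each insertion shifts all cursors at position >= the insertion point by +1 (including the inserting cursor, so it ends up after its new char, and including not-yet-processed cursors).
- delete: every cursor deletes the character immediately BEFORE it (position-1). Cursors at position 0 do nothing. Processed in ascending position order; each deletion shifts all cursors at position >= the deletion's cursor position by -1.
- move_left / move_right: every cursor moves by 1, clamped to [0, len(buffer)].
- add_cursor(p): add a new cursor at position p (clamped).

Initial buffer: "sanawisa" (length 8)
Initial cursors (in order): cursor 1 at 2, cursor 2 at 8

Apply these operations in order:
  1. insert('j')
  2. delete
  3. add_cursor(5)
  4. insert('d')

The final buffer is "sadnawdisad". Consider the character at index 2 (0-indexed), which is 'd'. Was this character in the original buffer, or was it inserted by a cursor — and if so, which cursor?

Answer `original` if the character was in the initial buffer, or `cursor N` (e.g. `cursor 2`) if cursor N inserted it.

After op 1 (insert('j')): buffer="sajnawisaj" (len 10), cursors c1@3 c2@10, authorship ..1......2
After op 2 (delete): buffer="sanawisa" (len 8), cursors c1@2 c2@8, authorship ........
After op 3 (add_cursor(5)): buffer="sanawisa" (len 8), cursors c1@2 c3@5 c2@8, authorship ........
After op 4 (insert('d')): buffer="sadnawdisad" (len 11), cursors c1@3 c3@7 c2@11, authorship ..1...3...2
Authorship (.=original, N=cursor N): . . 1 . . . 3 . . . 2
Index 2: author = 1

Answer: cursor 1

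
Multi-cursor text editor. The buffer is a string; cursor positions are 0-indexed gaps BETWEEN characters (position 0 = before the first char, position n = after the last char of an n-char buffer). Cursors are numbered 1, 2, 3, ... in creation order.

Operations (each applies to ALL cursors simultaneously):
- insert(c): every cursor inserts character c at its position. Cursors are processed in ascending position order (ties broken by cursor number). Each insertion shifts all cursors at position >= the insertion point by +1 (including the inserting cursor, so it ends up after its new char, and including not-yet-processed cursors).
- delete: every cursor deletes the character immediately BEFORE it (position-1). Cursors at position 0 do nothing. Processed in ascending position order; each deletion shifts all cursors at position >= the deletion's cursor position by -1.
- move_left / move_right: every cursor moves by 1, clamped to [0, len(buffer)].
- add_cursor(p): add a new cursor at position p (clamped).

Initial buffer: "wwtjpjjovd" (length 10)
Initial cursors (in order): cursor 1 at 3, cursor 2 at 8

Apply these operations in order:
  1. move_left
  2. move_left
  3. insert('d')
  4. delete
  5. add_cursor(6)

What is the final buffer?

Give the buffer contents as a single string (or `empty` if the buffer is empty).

Answer: wwtjpjjovd

Derivation:
After op 1 (move_left): buffer="wwtjpjjovd" (len 10), cursors c1@2 c2@7, authorship ..........
After op 2 (move_left): buffer="wwtjpjjovd" (len 10), cursors c1@1 c2@6, authorship ..........
After op 3 (insert('d')): buffer="wdwtjpjdjovd" (len 12), cursors c1@2 c2@8, authorship .1.....2....
After op 4 (delete): buffer="wwtjpjjovd" (len 10), cursors c1@1 c2@6, authorship ..........
After op 5 (add_cursor(6)): buffer="wwtjpjjovd" (len 10), cursors c1@1 c2@6 c3@6, authorship ..........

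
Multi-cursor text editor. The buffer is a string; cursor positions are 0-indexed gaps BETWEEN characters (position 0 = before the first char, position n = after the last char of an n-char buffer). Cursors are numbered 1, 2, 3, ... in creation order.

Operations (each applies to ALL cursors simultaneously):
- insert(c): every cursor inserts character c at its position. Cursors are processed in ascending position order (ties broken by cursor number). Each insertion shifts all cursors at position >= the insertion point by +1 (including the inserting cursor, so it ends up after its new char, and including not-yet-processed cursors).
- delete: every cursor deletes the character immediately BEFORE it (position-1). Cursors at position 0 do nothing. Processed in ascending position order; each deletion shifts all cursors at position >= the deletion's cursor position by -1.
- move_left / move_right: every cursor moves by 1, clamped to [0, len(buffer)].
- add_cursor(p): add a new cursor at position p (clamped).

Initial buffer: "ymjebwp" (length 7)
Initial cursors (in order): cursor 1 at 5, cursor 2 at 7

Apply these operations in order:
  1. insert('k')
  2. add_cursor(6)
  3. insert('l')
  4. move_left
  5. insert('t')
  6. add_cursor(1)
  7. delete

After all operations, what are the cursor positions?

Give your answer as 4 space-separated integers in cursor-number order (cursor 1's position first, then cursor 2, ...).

Answer: 6 10 6 0

Derivation:
After op 1 (insert('k')): buffer="ymjebkwpk" (len 9), cursors c1@6 c2@9, authorship .....1..2
After op 2 (add_cursor(6)): buffer="ymjebkwpk" (len 9), cursors c1@6 c3@6 c2@9, authorship .....1..2
After op 3 (insert('l')): buffer="ymjebkllwpkl" (len 12), cursors c1@8 c3@8 c2@12, authorship .....113..22
After op 4 (move_left): buffer="ymjebkllwpkl" (len 12), cursors c1@7 c3@7 c2@11, authorship .....113..22
After op 5 (insert('t')): buffer="ymjebklttlwpktl" (len 15), cursors c1@9 c3@9 c2@14, authorship .....11133..222
After op 6 (add_cursor(1)): buffer="ymjebklttlwpktl" (len 15), cursors c4@1 c1@9 c3@9 c2@14, authorship .....11133..222
After op 7 (delete): buffer="mjebkllwpkl" (len 11), cursors c4@0 c1@6 c3@6 c2@10, authorship ....113..22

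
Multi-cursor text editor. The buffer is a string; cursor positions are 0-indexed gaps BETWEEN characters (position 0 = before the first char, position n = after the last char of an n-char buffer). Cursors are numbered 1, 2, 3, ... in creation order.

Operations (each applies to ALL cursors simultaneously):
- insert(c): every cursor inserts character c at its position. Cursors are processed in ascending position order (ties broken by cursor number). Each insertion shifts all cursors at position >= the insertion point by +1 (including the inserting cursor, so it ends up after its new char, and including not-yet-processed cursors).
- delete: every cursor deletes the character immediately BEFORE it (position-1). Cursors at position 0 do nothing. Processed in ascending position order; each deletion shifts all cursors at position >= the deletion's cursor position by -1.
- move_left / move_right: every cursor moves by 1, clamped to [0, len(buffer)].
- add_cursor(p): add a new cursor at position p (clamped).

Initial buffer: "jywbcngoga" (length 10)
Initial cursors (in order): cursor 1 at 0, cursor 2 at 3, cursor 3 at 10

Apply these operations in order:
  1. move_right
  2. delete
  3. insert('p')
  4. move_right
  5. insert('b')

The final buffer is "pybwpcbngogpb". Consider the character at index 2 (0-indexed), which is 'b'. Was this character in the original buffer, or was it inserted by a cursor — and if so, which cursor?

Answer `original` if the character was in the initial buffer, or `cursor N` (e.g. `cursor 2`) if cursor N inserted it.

Answer: cursor 1

Derivation:
After op 1 (move_right): buffer="jywbcngoga" (len 10), cursors c1@1 c2@4 c3@10, authorship ..........
After op 2 (delete): buffer="ywcngog" (len 7), cursors c1@0 c2@2 c3@7, authorship .......
After op 3 (insert('p')): buffer="pywpcngogp" (len 10), cursors c1@1 c2@4 c3@10, authorship 1..2.....3
After op 4 (move_right): buffer="pywpcngogp" (len 10), cursors c1@2 c2@5 c3@10, authorship 1..2.....3
After op 5 (insert('b')): buffer="pybwpcbngogpb" (len 13), cursors c1@3 c2@7 c3@13, authorship 1.1.2.2....33
Authorship (.=original, N=cursor N): 1 . 1 . 2 . 2 . . . . 3 3
Index 2: author = 1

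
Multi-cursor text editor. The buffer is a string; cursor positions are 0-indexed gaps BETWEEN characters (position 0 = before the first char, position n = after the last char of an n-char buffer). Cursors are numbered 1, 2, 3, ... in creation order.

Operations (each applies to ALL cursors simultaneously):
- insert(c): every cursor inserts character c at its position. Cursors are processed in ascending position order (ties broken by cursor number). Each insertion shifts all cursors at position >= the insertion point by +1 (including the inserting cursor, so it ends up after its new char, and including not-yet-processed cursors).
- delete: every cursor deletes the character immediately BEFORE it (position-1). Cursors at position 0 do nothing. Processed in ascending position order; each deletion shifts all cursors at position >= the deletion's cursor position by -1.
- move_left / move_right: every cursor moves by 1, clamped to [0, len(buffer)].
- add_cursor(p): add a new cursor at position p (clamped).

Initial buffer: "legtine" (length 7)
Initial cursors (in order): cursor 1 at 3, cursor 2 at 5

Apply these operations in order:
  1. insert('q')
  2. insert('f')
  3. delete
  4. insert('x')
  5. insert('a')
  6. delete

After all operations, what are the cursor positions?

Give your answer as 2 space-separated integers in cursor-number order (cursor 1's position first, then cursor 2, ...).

After op 1 (insert('q')): buffer="legqtiqne" (len 9), cursors c1@4 c2@7, authorship ...1..2..
After op 2 (insert('f')): buffer="legqftiqfne" (len 11), cursors c1@5 c2@9, authorship ...11..22..
After op 3 (delete): buffer="legqtiqne" (len 9), cursors c1@4 c2@7, authorship ...1..2..
After op 4 (insert('x')): buffer="legqxtiqxne" (len 11), cursors c1@5 c2@9, authorship ...11..22..
After op 5 (insert('a')): buffer="legqxatiqxane" (len 13), cursors c1@6 c2@11, authorship ...111..222..
After op 6 (delete): buffer="legqxtiqxne" (len 11), cursors c1@5 c2@9, authorship ...11..22..

Answer: 5 9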